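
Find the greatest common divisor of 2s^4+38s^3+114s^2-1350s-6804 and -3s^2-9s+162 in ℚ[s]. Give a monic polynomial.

s^2+3s-54

By polynomial division,
  2s^4+38s^3+114s^2-1350s-6804 = (-(2/3)s^2-(32/3)s-42)(-3s^2-9s+162) + (0)
Last nonzero remainder: -3s^2-9s+162. Dividing through by -3 gives the monic gcd s^2+3s-54.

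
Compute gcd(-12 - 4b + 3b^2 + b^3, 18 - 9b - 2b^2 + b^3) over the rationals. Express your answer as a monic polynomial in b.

Apply the Euclidean algorithm:
  b^3 + 3b^2 - 4b - 12 = (b^3 - 2b^2 - 9b + 18) + (5b^2 + 5b - 30)
  b^3 - 2b^2 - 9b + 18 = ((1/5)b - 3/5)(5b^2 + 5b - 30) + (0)
Last nonzero remainder: 5b^2 + 5b - 30. Dividing through by 5 gives the monic gcd b^2 + b - 6.

-6 + b + b^2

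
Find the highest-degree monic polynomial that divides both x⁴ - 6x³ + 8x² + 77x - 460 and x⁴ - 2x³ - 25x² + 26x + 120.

Euclidean algorithm in ℚ[x]:
  x⁴ - 6x³ + 8x² + 77x - 460 = (x⁴ - 2x³ - 25x² + 26x + 120) + (-4x³ + 33x² + 51x - 580)
  x⁴ - 2x³ - 25x² + 26x + 120 = (-(1/4)x - 25/16)(-4x³ + 33x² + 51x - 580) + ((629/16)x² - (629/16)x - 3145/4)
  -4x³ + 33x² + 51x - 580 = (-(64/629)x + 464/629)((629/16)x² - (629/16)x - 3145/4) + (0)
Last nonzero remainder: (629/16)x² - (629/16)x - 3145/4. Dividing through by 629/16 gives the monic gcd x² - x - 20.

x² - x - 20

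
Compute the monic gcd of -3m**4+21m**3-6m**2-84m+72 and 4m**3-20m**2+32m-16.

m**2-3m+2

Repeated division with remainder:
  -3m**4+21m**3-6m**2-84m+72 = (-(3/4)m+3/2)(4m**3-20m**2+32m-16) + (48m**2-144m+96)
  4m**3-20m**2+32m-16 = ((1/12)m-1/6)(48m**2-144m+96) + (0)
Last nonzero remainder: 48m**2-144m+96. Dividing through by 48 gives the monic gcd m**2-3m+2.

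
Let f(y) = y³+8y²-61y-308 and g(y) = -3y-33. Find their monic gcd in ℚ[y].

y+11

Repeated division with remainder:
  y³+8y²-61y-308 = (-(1/3)y²+y+28/3)(-3y-33) + (0)
Last nonzero remainder: -3y-33. Dividing through by -3 gives the monic gcd y+11.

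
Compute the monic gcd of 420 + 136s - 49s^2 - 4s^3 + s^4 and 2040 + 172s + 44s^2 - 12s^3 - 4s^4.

By polynomial division,
  s^4 - 4s^3 - 49s^2 + 136s + 420 = (-1/4)(-4s^4 - 12s^3 + 44s^2 + 172s + 2040) + (-7s^3 - 38s^2 + 179s + 930)
  -4s^4 - 12s^3 + 44s^2 + 172s + 2040 = ((4/7)s - 68/49)(-7s^3 - 38s^2 + 179s + 930) + (-(5440/49)s^2 - (5440/49)s + 163200/49)
  -7s^3 - 38s^2 + 179s + 930 = ((343/5440)s + 1519/5440)(-(5440/49)s^2 - (5440/49)s + 163200/49) + (0)
Last nonzero remainder: -(5440/49)s^2 - (5440/49)s + 163200/49. Dividing through by -5440/49 gives the monic gcd s^2 + s - 30.

-30 + s + s^2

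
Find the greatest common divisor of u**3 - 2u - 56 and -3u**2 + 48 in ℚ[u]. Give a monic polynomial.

Repeated division with remainder:
  u**3 - 2u - 56 = (-(1/3)u)(-3u**2 + 48) + (14u - 56)
  -3u**2 + 48 = (-(3/14)u - 6/7)(14u - 56) + (0)
Last nonzero remainder: 14u - 56. Dividing through by 14 gives the monic gcd u - 4.

u - 4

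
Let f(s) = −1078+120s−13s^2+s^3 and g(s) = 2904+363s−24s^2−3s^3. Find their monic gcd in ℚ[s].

−11+s

Euclidean algorithm in ℚ[s]:
  s^3−13s^2+120s−1078 = (−1/3)(−3s^3−24s^2+363s+2904) + (−21s^2+241s−110)
  −3s^3−24s^2+363s+2904 = ((1/7)s+409/147)(−21s^2+241s−110) + (−(42898/147)s+471878/147)
  −21s^2+241s−110 = ((3087/42898)s−735/21449)(−(42898/147)s+471878/147) + (0)
Last nonzero remainder: −(42898/147)s+471878/147. Dividing through by −42898/147 gives the monic gcd s−11.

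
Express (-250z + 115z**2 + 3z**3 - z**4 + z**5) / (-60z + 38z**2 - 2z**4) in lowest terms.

(-25 + 4z - z**2)/(-6 + 2z)

Apply the Euclidean algorithm:
  z**5 - z**4 + 3z**3 + 115z**2 - 250z = (-(1/2)z + 1/2)(-2z**4 + 38z**2 - 60z) + (22z**3 + 66z**2 - 220z)
  -2z**4 + 38z**2 - 60z = (-(1/11)z + 3/11)(22z**3 + 66z**2 - 220z) + (0)
Last nonzero remainder: 22z**3 + 66z**2 - 220z. Dividing through by 22 gives the monic gcd z**3 + 3z**2 - 10z.
Cancel z**3 + 3z**2 - 10z from numerator and denominator to get the reduced form.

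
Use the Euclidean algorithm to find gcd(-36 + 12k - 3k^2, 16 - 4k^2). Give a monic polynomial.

By polynomial division,
  -3k^2 + 12k - 36 = (3/4)(-4k^2 + 16) + (12k - 48)
  -4k^2 + 16 = (-(1/3)k - 4/3)(12k - 48) + (-48)
  12k - 48 = (-(1/4)k + 1)(-48) + (0)
The last nonzero remainder is the constant -48, so the polynomials are coprime and gcd = 1.

1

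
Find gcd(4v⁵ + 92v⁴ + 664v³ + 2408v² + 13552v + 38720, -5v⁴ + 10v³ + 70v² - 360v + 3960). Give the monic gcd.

v² - 2v + 22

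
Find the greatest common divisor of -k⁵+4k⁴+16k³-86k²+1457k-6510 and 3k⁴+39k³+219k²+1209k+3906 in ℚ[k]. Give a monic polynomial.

Repeated division with remainder:
  -k⁵+4k⁴+16k³-86k²+1457k-6510 = (-(1/3)k+17/3)(3k⁴+39k³+219k²+1209k+3906) + (-132k³-924k²-4092k-28644)
  3k⁴+39k³+219k²+1209k+3906 = (-(1/44)k-3/22)(-132k³-924k²-4092k-28644) + (0)
Last nonzero remainder: -132k³-924k²-4092k-28644. Dividing through by -132 gives the monic gcd k³+7k²+31k+217.

k³+7k²+31k+217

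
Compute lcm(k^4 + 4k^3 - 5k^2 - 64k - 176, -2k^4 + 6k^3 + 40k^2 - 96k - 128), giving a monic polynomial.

k^6 + k^5 - 21k^4 - 65k^3 + 36k^2 + 784k + 704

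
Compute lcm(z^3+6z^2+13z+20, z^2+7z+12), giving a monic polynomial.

z^4+9z^3+31z^2+59z+60

Euclidean algorithm in ℚ[z]:
  z^3+6z^2+13z+20 = (z−1)(z^2+7z+12) + (8z+32)
  z^2+7z+12 = ((1/8)z+3/8)(8z+32) + (0)
Last nonzero remainder: 8z+32. Dividing through by 8 gives the monic gcd z+4.
Then lcm(f, g) = f·g / gcd(f, g); expanding and making the result monic gives the answer.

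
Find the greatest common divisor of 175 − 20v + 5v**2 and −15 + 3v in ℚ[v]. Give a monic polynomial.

1

Apply the Euclidean algorithm:
  5v**2 − 20v + 175 = ((5/3)v + 5/3)(3v − 15) + (200)
  3v − 15 = ((3/200)v − 3/40)(200) + (0)
The last nonzero remainder is the constant 200, so the polynomials are coprime and gcd = 1.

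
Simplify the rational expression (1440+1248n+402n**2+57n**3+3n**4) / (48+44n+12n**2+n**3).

By polynomial division,
  3n**4+57n**3+402n**2+1248n+1440 = (3n+21)(n**3+12n**2+44n+48) + (18n**2+180n+432)
  n**3+12n**2+44n+48 = ((1/18)n+1/9)(18n**2+180n+432) + (0)
Last nonzero remainder: 18n**2+180n+432. Dividing through by 18 gives the monic gcd n**2+10n+24.
Cancel n**2+10n+24 from numerator and denominator to get the reduced form.

(60+27n+3n**2)/(2+n)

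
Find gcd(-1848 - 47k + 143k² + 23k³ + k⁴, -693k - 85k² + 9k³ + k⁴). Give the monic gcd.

Euclidean algorithm in ℚ[k]:
  k⁴ + 23k³ + 143k² - 47k - 1848 = (k⁴ + 9k³ - 85k² - 693k) + (14k³ + 228k² + 646k - 1848)
  k⁴ + 9k³ - 85k² - 693k = ((1/14)k - 51/98)(14k³ + 228k² + 646k - 1848) + (-(612/49)k² - (11016/49)k - 6732/7)
  14k³ + 228k² + 646k - 1848 = (-(343/306)k + 98/51)(-(612/49)k² - (11016/49)k - 6732/7) + (0)
Last nonzero remainder: -(612/49)k² - (11016/49)k - 6732/7. Dividing through by -612/49 gives the monic gcd k² + 18k + 77.

77 + 18k + k²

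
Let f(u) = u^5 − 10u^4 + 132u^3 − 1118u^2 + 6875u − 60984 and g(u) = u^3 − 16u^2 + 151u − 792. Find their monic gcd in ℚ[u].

u^3 − 16u^2 + 151u − 792

Apply the Euclidean algorithm:
  u^5 − 10u^4 + 132u^3 − 1118u^2 + 6875u − 60984 = (u^2 + 6u + 77)(u^3 − 16u^2 + 151u − 792) + (0)
The last nonzero remainder u^3 − 16u^2 + 151u − 792 is already monic.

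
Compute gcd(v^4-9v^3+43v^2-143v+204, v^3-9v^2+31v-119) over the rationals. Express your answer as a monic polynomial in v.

v^2-2v+17

Apply the Euclidean algorithm:
  v^4-9v^3+43v^2-143v+204 = (v)(v^3-9v^2+31v-119) + (12v^2-24v+204)
  v^3-9v^2+31v-119 = ((1/12)v-7/12)(12v^2-24v+204) + (0)
Last nonzero remainder: 12v^2-24v+204. Dividing through by 12 gives the monic gcd v^2-2v+17.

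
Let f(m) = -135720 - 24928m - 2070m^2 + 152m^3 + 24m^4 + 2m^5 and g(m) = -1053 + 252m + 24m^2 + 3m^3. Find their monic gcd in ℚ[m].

117 + 11m + m^2

Apply the Euclidean algorithm:
  2m^5 + 24m^4 + 152m^3 - 2070m^2 - 24928m - 135720 = ((2/3)m^2 + (8/3)m - 80/3)(3m^3 + 24m^2 + 252m - 1053) + (-1400m^2 - 15400m - 163800)
  3m^3 + 24m^2 + 252m - 1053 = (-(3/1400)m + 9/1400)(-1400m^2 - 15400m - 163800) + (0)
Last nonzero remainder: -1400m^2 - 15400m - 163800. Dividing through by -1400 gives the monic gcd m^2 + 11m + 117.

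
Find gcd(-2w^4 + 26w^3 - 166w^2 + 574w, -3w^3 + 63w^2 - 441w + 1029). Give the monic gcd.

w - 7

Repeated division with remainder:
  -2w^4 + 26w^3 - 166w^2 + 574w = ((2/3)w + 16/3)(-3w^3 + 63w^2 - 441w + 1029) + (-208w^2 + 2240w - 5488)
  -3w^3 + 63w^2 - 441w + 1029 = ((3/208)w - 399/2704)(-208w^2 + 2240w - 5488) + (-(5292/169)w + 37044/169)
  -208w^2 + 2240w - 5488 = ((8788/1323)w - 676/27)(-(5292/169)w + 37044/169) + (0)
Last nonzero remainder: -(5292/169)w + 37044/169. Dividing through by -5292/169 gives the monic gcd w - 7.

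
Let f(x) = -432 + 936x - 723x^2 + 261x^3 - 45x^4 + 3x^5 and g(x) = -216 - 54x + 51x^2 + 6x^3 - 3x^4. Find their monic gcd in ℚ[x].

Repeated division with remainder:
  3x^5 - 45x^4 + 261x^3 - 723x^2 + 936x - 432 = (-x + 13)(-3x^4 + 6x^3 + 51x^2 - 54x - 216) + (234x^3 - 1440x^2 + 1422x + 2376)
  -3x^4 + 6x^3 + 51x^2 - 54x - 216 = (-(1/78)x - 9/169)(234x^3 - 1440x^2 + 1422x + 2376) + (-(1260/169)x^2 + (8820/169)x - 15120/169)
  234x^3 - 1440x^2 + 1422x + 2376 = (-(2197/70)x - 1859/70)(-(1260/169)x^2 + (8820/169)x - 15120/169) + (0)
Last nonzero remainder: -(1260/169)x^2 + (8820/169)x - 15120/169. Dividing through by -1260/169 gives the monic gcd x^2 - 7x + 12.

12 - 7x + x^2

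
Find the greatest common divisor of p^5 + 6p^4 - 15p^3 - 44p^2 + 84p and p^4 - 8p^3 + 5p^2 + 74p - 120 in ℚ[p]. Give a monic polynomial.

p^2 + p - 6

Repeated division with remainder:
  p^5 + 6p^4 - 15p^3 - 44p^2 + 84p = (p + 14)(p^4 - 8p^3 + 5p^2 + 74p - 120) + (92p^3 - 188p^2 - 832p + 1680)
  p^4 - 8p^3 + 5p^2 + 74p - 120 = ((1/92)p - 137/2116)(92p^3 - 188p^2 - 832p + 1680) + ((990/529)p^2 + (990/529)p - 5940/529)
  92p^3 - 188p^2 - 832p + 1680 = ((24334/495)p - 14812/99)((990/529)p^2 + (990/529)p - 5940/529) + (0)
Last nonzero remainder: (990/529)p^2 + (990/529)p - 5940/529. Dividing through by 990/529 gives the monic gcd p^2 + p - 6.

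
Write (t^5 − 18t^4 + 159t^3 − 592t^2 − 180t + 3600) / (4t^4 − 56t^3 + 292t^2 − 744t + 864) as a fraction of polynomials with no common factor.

(t^3 − 8t^2 + 55t + 150)/(4t^2 − 16t + 36)

Euclidean algorithm in ℚ[t]:
  t^5 − 18t^4 + 159t^3 − 592t^2 − 180t + 3600 = ((1/4)t − 1)(4t^4 − 56t^3 + 292t^2 − 744t + 864) + (30t^3 − 114t^2 − 1140t + 4464)
  4t^4 − 56t^3 + 292t^2 − 744t + 864 = ((2/15)t − 34/25)(30t^3 − 114t^2 − 1140t + 4464) + ((7224/25)t^2 − (14448/5)t + 173376/25)
  30t^3 − 114t^2 − 1140t + 4464 = ((125/1204)t + 775/1204)((7224/25)t^2 − (14448/5)t + 173376/25) + (0)
Last nonzero remainder: (7224/25)t^2 − (14448/5)t + 173376/25. Dividing through by 7224/25 gives the monic gcd t^2 − 10t + 24.
Cancel t^2 − 10t + 24 from numerator and denominator to get the reduced form.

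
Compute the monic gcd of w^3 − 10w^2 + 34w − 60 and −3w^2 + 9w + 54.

Euclidean algorithm in ℚ[w]:
  w^3 − 10w^2 + 34w − 60 = (−(1/3)w + 7/3)(−3w^2 + 9w + 54) + (31w − 186)
  −3w^2 + 9w + 54 = (−(3/31)w − 9/31)(31w − 186) + (0)
Last nonzero remainder: 31w − 186. Dividing through by 31 gives the monic gcd w − 6.

w − 6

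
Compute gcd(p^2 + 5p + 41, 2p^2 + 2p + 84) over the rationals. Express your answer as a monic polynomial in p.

Euclidean algorithm in ℚ[p]:
  p^2 + 5p + 41 = (1/2)(2p^2 + 2p + 84) + (4p - 1)
  2p^2 + 2p + 84 = ((1/2)p + 5/8)(4p - 1) + (677/8)
  4p - 1 = ((32/677)p - 8/677)(677/8) + (0)
The last nonzero remainder is the constant 677/8, so the polynomials are coprime and gcd = 1.

1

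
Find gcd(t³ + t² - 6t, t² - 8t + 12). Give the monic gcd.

Apply the Euclidean algorithm:
  t³ + t² - 6t = (t + 9)(t² - 8t + 12) + (54t - 108)
  t² - 8t + 12 = ((1/54)t - 1/9)(54t - 108) + (0)
Last nonzero remainder: 54t - 108. Dividing through by 54 gives the monic gcd t - 2.

t - 2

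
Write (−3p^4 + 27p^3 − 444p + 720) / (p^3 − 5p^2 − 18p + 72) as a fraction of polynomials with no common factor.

Repeated division with remainder:
  −3p^4 + 27p^3 − 444p + 720 = (−3p + 12)(p^3 − 5p^2 − 18p + 72) + (6p^2 − 12p − 144)
  p^3 − 5p^2 − 18p + 72 = ((1/6)p − 1/2)(6p^2 − 12p − 144) + (0)
Last nonzero remainder: 6p^2 − 12p − 144. Dividing through by 6 gives the monic gcd p^2 − 2p − 24.
Cancel p^2 − 2p − 24 from numerator and denominator to get the reduced form.

(−3p^2 + 21p − 30)/(p − 3)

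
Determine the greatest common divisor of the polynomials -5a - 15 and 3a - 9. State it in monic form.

Apply the Euclidean algorithm:
  -5a - 15 = (-5/3)(3a - 9) + (-30)
  3a - 9 = (-(1/10)a + 3/10)(-30) + (0)
The last nonzero remainder is the constant -30, so the polynomials are coprime and gcd = 1.

1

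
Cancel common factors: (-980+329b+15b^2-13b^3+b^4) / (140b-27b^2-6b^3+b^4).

Apply the Euclidean algorithm:
  b^4-13b^3+15b^2+329b-980 = (b^4-6b^3-27b^2+140b) + (-7b^3+42b^2+189b-980)
  b^4-6b^3-27b^2+140b = (-(1/7)b)(-7b^3+42b^2+189b-980) + (0)
Last nonzero remainder: -7b^3+42b^2+189b-980. Dividing through by -7 gives the monic gcd b^3-6b^2-27b+140.
Cancel b^3-6b^2-27b+140 from numerator and denominator to get the reduced form.

(-7+b)/(b)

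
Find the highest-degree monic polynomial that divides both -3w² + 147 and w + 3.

1

Repeated division with remainder:
  -3w² + 147 = (-3w + 9)(w + 3) + (120)
  w + 3 = ((1/120)w + 1/40)(120) + (0)
The last nonzero remainder is the constant 120, so the polynomials are coprime and gcd = 1.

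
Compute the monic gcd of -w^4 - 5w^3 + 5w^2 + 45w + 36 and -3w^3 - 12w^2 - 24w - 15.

w + 1

Apply the Euclidean algorithm:
  -w^4 - 5w^3 + 5w^2 + 45w + 36 = ((1/3)w + 1/3)(-3w^3 - 12w^2 - 24w - 15) + (17w^2 + 58w + 41)
  -3w^3 - 12w^2 - 24w - 15 = (-(3/17)w - 30/289)(17w^2 + 58w + 41) + (-(3105/289)w - 3105/289)
  17w^2 + 58w + 41 = (-(4913/3105)w - 11849/3105)(-(3105/289)w - 3105/289) + (0)
Last nonzero remainder: -(3105/289)w - 3105/289. Dividing through by -3105/289 gives the monic gcd w + 1.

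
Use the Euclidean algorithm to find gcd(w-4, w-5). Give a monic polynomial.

1

By polynomial division,
  w-4 = (w-5) + (1)
  w-5 = (w-5)(1) + (0)
The last nonzero remainder is the constant 1, so the polynomials are coprime and gcd = 1.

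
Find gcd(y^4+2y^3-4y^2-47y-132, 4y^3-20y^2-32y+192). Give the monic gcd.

Apply the Euclidean algorithm:
  y^4+2y^3-4y^2-47y-132 = ((1/4)y+7/4)(4y^3-20y^2-32y+192) + (39y^2-39y-468)
  4y^3-20y^2-32y+192 = ((4/39)y-16/39)(39y^2-39y-468) + (0)
Last nonzero remainder: 39y^2-39y-468. Dividing through by 39 gives the monic gcd y^2-y-12.

y^2-y-12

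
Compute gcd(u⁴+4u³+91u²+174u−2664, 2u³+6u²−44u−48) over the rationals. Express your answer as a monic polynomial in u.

By polynomial division,
  u⁴+4u³+91u²+174u−2664 = ((1/2)u+1/2)(2u³+6u²−44u−48) + (110u²+220u−2640)
  2u³+6u²−44u−48 = ((1/55)u+1/55)(110u²+220u−2640) + (0)
Last nonzero remainder: 110u²+220u−2640. Dividing through by 110 gives the monic gcd u²+2u−24.

u²+2u−24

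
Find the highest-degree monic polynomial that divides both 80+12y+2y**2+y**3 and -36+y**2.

1

Apply the Euclidean algorithm:
  y**3+2y**2+12y+80 = (y+2)(y**2-36) + (48y+152)
  y**2-36 = ((1/48)y-19/288)(48y+152) + (-935/36)
  48y+152 = (-(1728/935)y-5472/935)(-935/36) + (0)
The last nonzero remainder is the constant -935/36, so the polynomials are coprime and gcd = 1.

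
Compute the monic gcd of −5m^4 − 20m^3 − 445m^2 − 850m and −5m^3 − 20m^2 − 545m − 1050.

Euclidean algorithm in ℚ[m]:
  −5m^4 − 20m^3 − 445m^2 − 850m = (m)(−5m^3 − 20m^2 − 545m − 1050) + (100m^2 + 200m)
  −5m^3 − 20m^2 − 545m − 1050 = (−(1/20)m − 1/10)(100m^2 + 200m) + (−525m − 1050)
  100m^2 + 200m = (−(4/21)m)(−525m − 1050) + (0)
Last nonzero remainder: −525m − 1050. Dividing through by −525 gives the monic gcd m + 2.

m + 2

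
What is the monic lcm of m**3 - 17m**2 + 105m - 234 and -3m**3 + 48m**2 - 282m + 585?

m**4 - 22m**3 + 190m**2 - 759m + 1170

Repeated division with remainder:
  m**3 - 17m**2 + 105m - 234 = (-1/3)(-3m**3 + 48m**2 - 282m + 585) + (-m**2 + 11m - 39)
  -3m**3 + 48m**2 - 282m + 585 = (3m - 15)(-m**2 + 11m - 39) + (0)
Last nonzero remainder: -m**2 + 11m - 39. Dividing through by -1 gives the monic gcd m**2 - 11m + 39.
Then lcm(f, g) = f·g / gcd(f, g); expanding and making the result monic gives the answer.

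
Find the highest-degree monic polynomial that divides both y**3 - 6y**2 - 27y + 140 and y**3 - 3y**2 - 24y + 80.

Repeated division with remainder:
  y**3 - 6y**2 - 27y + 140 = (y**3 - 3y**2 - 24y + 80) + (-3y**2 - 3y + 60)
  y**3 - 3y**2 - 24y + 80 = (-(1/3)y + 4/3)(-3y**2 - 3y + 60) + (0)
Last nonzero remainder: -3y**2 - 3y + 60. Dividing through by -3 gives the monic gcd y**2 + y - 20.

y**2 + y - 20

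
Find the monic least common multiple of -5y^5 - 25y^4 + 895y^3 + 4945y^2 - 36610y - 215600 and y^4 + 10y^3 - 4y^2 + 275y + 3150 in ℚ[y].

y^7 - 2y^6 - 169y^5 + 489y^4 + 6190y^3 - 52639y^2 + 27650y + 1940400

Euclidean algorithm in ℚ[y]:
  -5y^5 - 25y^4 + 895y^3 + 4945y^2 - 36610y - 215600 = (-5y + 25)(y^4 + 10y^3 - 4y^2 + 275y + 3150) + (625y^3 + 6420y^2 - 27735y - 294350)
  y^4 + 10y^3 - 4y^2 + 275y + 3150 = ((1/625)y - 34/78125)(625y^3 + 6420y^2 - 27735y - 294350) + ((674531/15625)y^2 + (11467027/15625)y + 9443434/3125)
  625y^3 + 6420y^2 - 27735y - 294350 = ((9765625/674531)y - 65703125/674531)((674531/15625)y^2 + (11467027/15625)y + 9443434/3125) + (0)
Last nonzero remainder: (674531/15625)y^2 + (11467027/15625)y + 9443434/3125. Dividing through by 674531/15625 gives the monic gcd y^2 + 17y + 70.
Then lcm(f, g) = f·g / gcd(f, g); expanding and making the result monic gives the answer.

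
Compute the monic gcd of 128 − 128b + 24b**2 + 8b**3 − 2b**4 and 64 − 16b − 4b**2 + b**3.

−16 + b**2

Euclidean algorithm in ℚ[b]:
  −2b**4 + 8b**3 + 24b**2 − 128b + 128 = (−2b)(b**3 − 4b**2 − 16b + 64) + (−8b**2 + 128)
  b**3 − 4b**2 − 16b + 64 = (−(1/8)b + 1/2)(−8b**2 + 128) + (0)
Last nonzero remainder: −8b**2 + 128. Dividing through by −8 gives the monic gcd b**2 − 16.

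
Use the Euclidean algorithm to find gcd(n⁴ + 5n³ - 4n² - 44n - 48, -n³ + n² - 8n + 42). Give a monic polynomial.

n - 3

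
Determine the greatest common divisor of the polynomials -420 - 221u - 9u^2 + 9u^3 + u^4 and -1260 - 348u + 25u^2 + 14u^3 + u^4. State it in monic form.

-35 + 2u + u^2

Apply the Euclidean algorithm:
  u^4 + 9u^3 - 9u^2 - 221u - 420 = (u^4 + 14u^3 + 25u^2 - 348u - 1260) + (-5u^3 - 34u^2 + 127u + 840)
  u^4 + 14u^3 + 25u^2 - 348u - 1260 = (-(1/5)u - 36/25)(-5u^3 - 34u^2 + 127u + 840) + ((36/25)u^2 + (72/25)u - 252/5)
  -5u^3 - 34u^2 + 127u + 840 = (-(125/36)u - 50/3)((36/25)u^2 + (72/25)u - 252/5) + (0)
Last nonzero remainder: (36/25)u^2 + (72/25)u - 252/5. Dividing through by 36/25 gives the monic gcd u^2 + 2u - 35.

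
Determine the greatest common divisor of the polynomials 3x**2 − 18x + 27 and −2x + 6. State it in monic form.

By polynomial division,
  3x**2 − 18x + 27 = (−(3/2)x + 9/2)(−2x + 6) + (0)
Last nonzero remainder: −2x + 6. Dividing through by −2 gives the monic gcd x − 3.

x − 3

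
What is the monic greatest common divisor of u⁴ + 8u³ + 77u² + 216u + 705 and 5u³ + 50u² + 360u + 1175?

u² + 5u + 47

Apply the Euclidean algorithm:
  u⁴ + 8u³ + 77u² + 216u + 705 = ((1/5)u − 2/5)(5u³ + 50u² + 360u + 1175) + (25u² + 125u + 1175)
  5u³ + 50u² + 360u + 1175 = ((1/5)u + 1)(25u² + 125u + 1175) + (0)
Last nonzero remainder: 25u² + 125u + 1175. Dividing through by 25 gives the monic gcd u² + 5u + 47.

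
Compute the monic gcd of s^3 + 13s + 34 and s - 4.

1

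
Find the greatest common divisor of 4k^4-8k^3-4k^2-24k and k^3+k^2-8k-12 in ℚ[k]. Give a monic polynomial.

Apply the Euclidean algorithm:
  4k^4-8k^3-4k^2-24k = (4k-12)(k^3+k^2-8k-12) + (40k^2-72k-144)
  k^3+k^2-8k-12 = ((1/40)k+7/100)(40k^2-72k-144) + ((16/25)k-48/25)
  40k^2-72k-144 = ((125/2)k+75)((16/25)k-48/25) + (0)
Last nonzero remainder: (16/25)k-48/25. Dividing through by 16/25 gives the monic gcd k-3.

k-3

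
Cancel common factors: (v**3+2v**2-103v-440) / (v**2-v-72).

(v**2-6v-55)/(v-9)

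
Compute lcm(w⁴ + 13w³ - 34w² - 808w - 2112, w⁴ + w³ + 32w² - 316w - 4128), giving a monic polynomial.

Repeated division with remainder:
  w⁴ + 13w³ - 34w² - 808w - 2112 = (w⁴ + w³ + 32w² - 316w - 4128) + (12w³ - 66w² - 492w + 2016)
  w⁴ + w³ + 32w² - 316w - 4128 = ((1/12)w + 13/24)(12w³ - 66w² - 492w + 2016) + ((435/4)w² - (435/2)w - 5220)
  12w³ - 66w² - 492w + 2016 = ((16/145)w - 56/145)((435/4)w² - (435/2)w - 5220) + (0)
Last nonzero remainder: (435/4)w² - (435/2)w - 5220. Dividing through by 435/4 gives the monic gcd w² - 2w - 48.
Then lcm(f, g) = f·g / gcd(f, g); expanding and making the result monic gives the answer.

w⁶ + 16w⁵ + 91w⁴ + 208w³ - 7460w² - 75824w - 181632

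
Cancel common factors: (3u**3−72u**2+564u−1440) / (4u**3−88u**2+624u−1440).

(3u−24)/(4u−24)

Euclidean algorithm in ℚ[u]:
  3u**3−72u**2+564u−1440 = (3/4)(4u**3−88u**2+624u−1440) + (−6u**2+96u−360)
  4u**3−88u**2+624u−1440 = (−(2/3)u+4)(−6u**2+96u−360) + (0)
Last nonzero remainder: −6u**2+96u−360. Dividing through by −6 gives the monic gcd u**2−16u+60.
Cancel u**2−16u+60 from numerator and denominator to get the reduced form.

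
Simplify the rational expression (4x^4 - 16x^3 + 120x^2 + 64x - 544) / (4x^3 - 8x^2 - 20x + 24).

Repeated division with remainder:
  4x^4 - 16x^3 + 120x^2 + 64x - 544 = (x - 2)(4x^3 - 8x^2 - 20x + 24) + (124x^2 - 496)
  4x^3 - 8x^2 - 20x + 24 = ((1/31)x - 2/31)(124x^2 - 496) + (-4x - 8)
  124x^2 - 496 = (-31x + 62)(-4x - 8) + (0)
Last nonzero remainder: -4x - 8. Dividing through by -4 gives the monic gcd x + 2.
Cancel x + 2 from numerator and denominator to get the reduced form.

(x^3 - 6x^2 + 42x - 68)/(x^2 - 4x + 3)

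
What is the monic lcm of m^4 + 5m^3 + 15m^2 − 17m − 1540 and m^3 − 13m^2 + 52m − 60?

Euclidean algorithm in ℚ[m]:
  m^4 + 5m^3 + 15m^2 − 17m − 1540 = (m + 18)(m^3 − 13m^2 + 52m − 60) + (197m^2 − 893m − 460)
  m^3 − 13m^2 + 52m − 60 = ((1/197)m − 1668/38809)(197m^2 − 893m − 460) + ((619164/38809)m − 3095820/38809)
  197m^2 − 893m − 460 = ((7645373/619164)m + 892607/154791)((619164/38809)m − 3095820/38809) + (0)
Last nonzero remainder: (619164/38809)m − 3095820/38809. Dividing through by 619164/38809 gives the monic gcd m − 5.
Then lcm(f, g) = f·g / gcd(f, g); expanding and making the result monic gives the answer.

m^6 − 3m^5 − 13m^4 − 77m^3 − 1224m^2 + 12116m − 18480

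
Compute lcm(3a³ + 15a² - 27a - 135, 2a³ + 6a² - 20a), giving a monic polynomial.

Apply the Euclidean algorithm:
  3a³ + 15a² - 27a - 135 = (3/2)(2a³ + 6a² - 20a) + (6a² + 3a - 135)
  2a³ + 6a² - 20a = ((1/3)a + 5/6)(6a² + 3a - 135) + ((45/2)a + 225/2)
  6a² + 3a - 135 = ((4/15)a - 6/5)((45/2)a + 225/2) + (0)
Last nonzero remainder: (45/2)a + 225/2. Dividing through by 45/2 gives the monic gcd a + 5.
Then lcm(f, g) = f·g / gcd(f, g); expanding and making the result monic gives the answer.

a⁵ + 3a⁴ - 19a³ - 27a² + 90a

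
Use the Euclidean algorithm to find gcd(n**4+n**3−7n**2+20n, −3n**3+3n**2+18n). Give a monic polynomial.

n

Euclidean algorithm in ℚ[n]:
  n**4+n**3−7n**2+20n = (−(1/3)n−2/3)(−3n**3+3n**2+18n) + (n**2+32n)
  −3n**3+3n**2+18n = (−3n+99)(n**2+32n) + (−3150n)
  n**2+32n = (−(1/3150)n−16/1575)(−3150n) + (0)
Last nonzero remainder: −3150n. Dividing through by −3150 gives the monic gcd n.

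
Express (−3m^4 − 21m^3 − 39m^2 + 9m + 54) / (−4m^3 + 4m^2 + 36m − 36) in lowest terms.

(3m^2 + 15m + 18)/(4m − 12)

Euclidean algorithm in ℚ[m]:
  −3m^4 − 21m^3 − 39m^2 + 9m + 54 = ((3/4)m + 6)(−4m^3 + 4m^2 + 36m − 36) + (−90m^2 − 180m + 270)
  −4m^3 + 4m^2 + 36m − 36 = ((2/45)m − 2/15)(−90m^2 − 180m + 270) + (0)
Last nonzero remainder: −90m^2 − 180m + 270. Dividing through by −90 gives the monic gcd m^2 + 2m − 3.
Cancel m^2 + 2m − 3 from numerator and denominator to get the reduced form.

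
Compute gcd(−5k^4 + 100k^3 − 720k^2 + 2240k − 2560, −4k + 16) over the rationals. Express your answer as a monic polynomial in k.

k − 4

Repeated division with remainder:
  −5k^4 + 100k^3 − 720k^2 + 2240k − 2560 = ((5/4)k^3 − 20k^2 + 100k − 160)(−4k + 16) + (0)
Last nonzero remainder: −4k + 16. Dividing through by −4 gives the monic gcd k − 4.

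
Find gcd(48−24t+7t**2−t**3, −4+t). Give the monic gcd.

By polynomial division,
  −t**3+7t**2−24t+48 = (−t**2+3t−12)(t−4) + (0)
The last nonzero remainder t−4 is already monic.

−4+t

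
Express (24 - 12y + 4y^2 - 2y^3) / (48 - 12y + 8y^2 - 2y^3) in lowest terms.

Apply the Euclidean algorithm:
  -2y^3 + 4y^2 - 12y + 24 = (-2y^3 + 8y^2 - 12y + 48) + (-4y^2 - 24)
  -2y^3 + 8y^2 - 12y + 48 = ((1/2)y - 2)(-4y^2 - 24) + (0)
Last nonzero remainder: -4y^2 - 24. Dividing through by -4 gives the monic gcd y^2 + 6.
Cancel y^2 + 6 from numerator and denominator to get the reduced form.

(-2 + y)/(-4 + y)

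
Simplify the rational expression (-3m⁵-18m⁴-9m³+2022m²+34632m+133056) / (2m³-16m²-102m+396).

Euclidean algorithm in ℚ[m]:
  -3m⁵-18m⁴-9m³+2022m²+34632m+133056 = (-(3/2)m²-21m-249)(2m³-16m²-102m+396) + (-3510m²+17550m+231660)
  2m³-16m²-102m+396 = (-(1/1755)m+1/585)(-3510m²+17550m+231660) + (0)
Last nonzero remainder: -3510m²+17550m+231660. Dividing through by -3510 gives the monic gcd m²-5m-66.
Cancel m²-5m-66 from numerator and denominator to get the reduced form.

(-3m³-33m²-372m-2016)/(2m-6)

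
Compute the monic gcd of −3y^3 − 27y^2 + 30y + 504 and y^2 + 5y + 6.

1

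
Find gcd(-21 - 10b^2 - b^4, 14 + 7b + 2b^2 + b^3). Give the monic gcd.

7 + b^2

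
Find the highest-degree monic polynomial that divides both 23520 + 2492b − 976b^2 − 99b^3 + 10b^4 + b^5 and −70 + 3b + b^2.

−70 + 3b + b^2

Euclidean algorithm in ℚ[b]:
  b^5 + 10b^4 − 99b^3 − 976b^2 + 2492b + 23520 = (b^3 + 7b^2 − 50b − 336)(b^2 + 3b − 70) + (0)
The last nonzero remainder b^2 + 3b − 70 is already monic.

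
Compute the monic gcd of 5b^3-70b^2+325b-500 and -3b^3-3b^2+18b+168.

b-4

Apply the Euclidean algorithm:
  5b^3-70b^2+325b-500 = (-5/3)(-3b^3-3b^2+18b+168) + (-75b^2+355b-220)
  -3b^3-3b^2+18b+168 = ((1/25)b+86/375)(-75b^2+355b-220) + (-(4096/75)b+16384/75)
  -75b^2+355b-220 = ((5625/4096)b-4125/4096)(-(4096/75)b+16384/75) + (0)
Last nonzero remainder: -(4096/75)b+16384/75. Dividing through by -4096/75 gives the monic gcd b-4.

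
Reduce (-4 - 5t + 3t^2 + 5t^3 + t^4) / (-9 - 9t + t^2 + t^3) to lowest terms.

(-4 - t + 4t^2 + t^3)/(-9 + t^2)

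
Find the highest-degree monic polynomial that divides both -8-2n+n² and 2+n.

2+n

Repeated division with remainder:
  n²-2n-8 = (n-4)(n+2) + (0)
The last nonzero remainder n+2 is already monic.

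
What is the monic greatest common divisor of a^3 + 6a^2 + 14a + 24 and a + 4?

a + 4

Repeated division with remainder:
  a^3 + 6a^2 + 14a + 24 = (a^2 + 2a + 6)(a + 4) + (0)
The last nonzero remainder a + 4 is already monic.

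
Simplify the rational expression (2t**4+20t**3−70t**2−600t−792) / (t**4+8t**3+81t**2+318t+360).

By polynomial division,
  2t**4+20t**3−70t**2−600t−792 = (2)(t**4+8t**3+81t**2+318t+360) + (4t**3−232t**2−1236t−1512)
  t**4+8t**3+81t**2+318t+360 = ((1/4)t+33/2)(4t**3−232t**2−1236t−1512) + (4218t**2+21090t+25308)
  4t**3−232t**2−1236t−1512 = ((2/2109)t−42/703)(4218t**2+21090t+25308) + (0)
Last nonzero remainder: 4218t**2+21090t+25308. Dividing through by 4218 gives the monic gcd t**2+5t+6.
Cancel t**2+5t+6 from numerator and denominator to get the reduced form.

(2t**2+10t−132)/(t**2+3t+60)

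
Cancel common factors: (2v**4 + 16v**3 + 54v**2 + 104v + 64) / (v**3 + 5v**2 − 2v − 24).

(2v**3 + 8v**2 + 22v + 16)/(v**2 + v − 6)

Repeated division with remainder:
  2v**4 + 16v**3 + 54v**2 + 104v + 64 = (2v + 6)(v**3 + 5v**2 − 2v − 24) + (28v**2 + 164v + 208)
  v**3 + 5v**2 − 2v − 24 = ((1/28)v − 3/98)(28v**2 + 164v + 208) + (−(216/49)v − 864/49)
  28v**2 + 164v + 208 = (−(343/54)v − 637/54)(−(216/49)v − 864/49) + (0)
Last nonzero remainder: −(216/49)v − 864/49. Dividing through by −216/49 gives the monic gcd v + 4.
Cancel v + 4 from numerator and denominator to get the reduced form.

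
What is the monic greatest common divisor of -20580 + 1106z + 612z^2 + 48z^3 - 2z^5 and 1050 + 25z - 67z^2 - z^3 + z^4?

210 - 37z - 6z^2 + z^3

Euclidean algorithm in ℚ[z]:
  -2z^5 + 48z^3 + 612z^2 + 1106z - 20580 = (-2z - 2)(z^4 - z^3 - 67z^2 + 25z + 1050) + (-88z^3 + 528z^2 + 3256z - 18480)
  z^4 - z^3 - 67z^2 + 25z + 1050 = (-(1/88)z - 5/88)(-88z^3 + 528z^2 + 3256z - 18480) + (0)
Last nonzero remainder: -88z^3 + 528z^2 + 3256z - 18480. Dividing through by -88 gives the monic gcd z^3 - 6z^2 - 37z + 210.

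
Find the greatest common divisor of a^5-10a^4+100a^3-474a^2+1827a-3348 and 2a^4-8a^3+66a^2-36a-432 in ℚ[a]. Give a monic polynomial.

a^3-6a^2+45a-108

Euclidean algorithm in ℚ[a]:
  a^5-10a^4+100a^3-474a^2+1827a-3348 = ((1/2)a-3)(2a^4-8a^3+66a^2-36a-432) + (43a^3-258a^2+1935a-4644)
  2a^4-8a^3+66a^2-36a-432 = ((2/43)a+4/43)(43a^3-258a^2+1935a-4644) + (0)
Last nonzero remainder: 43a^3-258a^2+1935a-4644. Dividing through by 43 gives the monic gcd a^3-6a^2+45a-108.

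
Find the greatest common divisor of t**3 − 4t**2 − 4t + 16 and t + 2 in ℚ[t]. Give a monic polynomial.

By polynomial division,
  t**3 − 4t**2 − 4t + 16 = (t**2 − 6t + 8)(t + 2) + (0)
The last nonzero remainder t + 2 is already monic.

t + 2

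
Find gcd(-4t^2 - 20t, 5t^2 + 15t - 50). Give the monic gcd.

t + 5

By polynomial division,
  -4t^2 - 20t = (-4/5)(5t^2 + 15t - 50) + (-8t - 40)
  5t^2 + 15t - 50 = (-(5/8)t + 5/4)(-8t - 40) + (0)
Last nonzero remainder: -8t - 40. Dividing through by -8 gives the monic gcd t + 5.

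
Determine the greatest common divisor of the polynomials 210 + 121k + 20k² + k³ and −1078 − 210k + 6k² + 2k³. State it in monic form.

Repeated division with remainder:
  k³ + 20k² + 121k + 210 = (1/2)(2k³ + 6k² − 210k − 1078) + (17k² + 226k + 749)
  2k³ + 6k² − 210k − 1078 = ((2/17)k − 350/289)(17k² + 226k + 749) + (−(7056/289)k − 49392/289)
  17k² + 226k + 749 = (−(4913/7056)k − 30923/7056)(−(7056/289)k − 49392/289) + (0)
Last nonzero remainder: −(7056/289)k − 49392/289. Dividing through by −7056/289 gives the monic gcd k + 7.

7 + k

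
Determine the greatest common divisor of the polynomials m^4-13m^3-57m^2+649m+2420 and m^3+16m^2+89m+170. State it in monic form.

m+5

Repeated division with remainder:
  m^4-13m^3-57m^2+649m+2420 = (m-29)(m^3+16m^2+89m+170) + (318m^2+3060m+7350)
  m^3+16m^2+89m+170 = ((1/318)m+169/8427)(318m^2+3060m+7350) + ((12696/2809)m+63480/2809)
  318m^2+3060m+7350 = ((148877/2116)m+688205/2116)((12696/2809)m+63480/2809) + (0)
Last nonzero remainder: (12696/2809)m+63480/2809. Dividing through by 12696/2809 gives the monic gcd m+5.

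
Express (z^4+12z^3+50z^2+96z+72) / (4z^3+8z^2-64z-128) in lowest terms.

Apply the Euclidean algorithm:
  z^4+12z^3+50z^2+96z+72 = ((1/4)z+5/2)(4z^3+8z^2-64z-128) + (46z^2+288z+392)
  4z^3+8z^2-64z-128 = ((2/23)z-196/529)(46z^2+288z+392) + ((4560/529)z+9120/529)
  46z^2+288z+392 = ((12167/2280)z+25921/1140)((4560/529)z+9120/529) + (0)
Last nonzero remainder: (4560/529)z+9120/529. Dividing through by 4560/529 gives the monic gcd z+2.
Cancel z+2 from numerator and denominator to get the reduced form.

(z^3+10z^2+30z+36)/(4z^2-64)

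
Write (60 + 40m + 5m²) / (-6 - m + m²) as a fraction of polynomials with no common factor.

Euclidean algorithm in ℚ[m]:
  5m² + 40m + 60 = (5)(m² - m - 6) + (45m + 90)
  m² - m - 6 = ((1/45)m - 1/15)(45m + 90) + (0)
Last nonzero remainder: 45m + 90. Dividing through by 45 gives the monic gcd m + 2.
Cancel m + 2 from numerator and denominator to get the reduced form.

(30 + 5m)/(-3 + m)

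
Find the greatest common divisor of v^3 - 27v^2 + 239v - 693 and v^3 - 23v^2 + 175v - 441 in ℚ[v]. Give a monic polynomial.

v^2 - 16v + 63

By polynomial division,
  v^3 - 27v^2 + 239v - 693 = (v^3 - 23v^2 + 175v - 441) + (-4v^2 + 64v - 252)
  v^3 - 23v^2 + 175v - 441 = (-(1/4)v + 7/4)(-4v^2 + 64v - 252) + (0)
Last nonzero remainder: -4v^2 + 64v - 252. Dividing through by -4 gives the monic gcd v^2 - 16v + 63.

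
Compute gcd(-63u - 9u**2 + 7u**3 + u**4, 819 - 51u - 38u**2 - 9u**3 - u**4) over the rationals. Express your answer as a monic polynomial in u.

Apply the Euclidean algorithm:
  u**4 + 7u**3 - 9u**2 - 63u = (-1)(-u**4 - 9u**3 - 38u**2 - 51u + 819) + (-2u**3 - 47u**2 - 114u + 819)
  -u**4 - 9u**3 - 38u**2 - 51u + 819 = ((1/2)u - 29/4)(-2u**3 - 47u**2 - 114u + 819) + (-(1287/4)u**2 - 1287u + 27027/4)
  -2u**3 - 47u**2 - 114u + 819 = ((8/1287)u + 4/33)(-(1287/4)u**2 - 1287u + 27027/4) + (0)
Last nonzero remainder: -(1287/4)u**2 - 1287u + 27027/4. Dividing through by -1287/4 gives the monic gcd u**2 + 4u - 21.

-21 + 4u + u**2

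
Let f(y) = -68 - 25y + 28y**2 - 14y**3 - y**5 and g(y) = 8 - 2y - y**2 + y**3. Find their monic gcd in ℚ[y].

Apply the Euclidean algorithm:
  -y**5 - 14y**3 + 28y**2 - 25y - 68 = (-y**2 - y - 17)(y**3 - y**2 - 2y + 8) + (17y**2 - 51y + 68)
  y**3 - y**2 - 2y + 8 = ((1/17)y + 2/17)(17y**2 - 51y + 68) + (0)
Last nonzero remainder: 17y**2 - 51y + 68. Dividing through by 17 gives the monic gcd y**2 - 3y + 4.

4 - 3y + y**2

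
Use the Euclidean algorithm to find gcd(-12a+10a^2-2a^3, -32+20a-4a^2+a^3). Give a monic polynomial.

Apply the Euclidean algorithm:
  -2a^3+10a^2-12a = (-2)(a^3-4a^2+20a-32) + (2a^2+28a-64)
  a^3-4a^2+20a-32 = ((1/2)a-9)(2a^2+28a-64) + (304a-608)
  2a^2+28a-64 = ((1/152)a+2/19)(304a-608) + (0)
Last nonzero remainder: 304a-608. Dividing through by 304 gives the monic gcd a-2.

-2+a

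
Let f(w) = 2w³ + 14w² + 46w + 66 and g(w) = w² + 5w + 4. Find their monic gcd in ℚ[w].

1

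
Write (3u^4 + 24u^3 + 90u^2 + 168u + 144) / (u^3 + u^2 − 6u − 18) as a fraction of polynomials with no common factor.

(3u^2 + 12u + 24)/(u − 3)

By polynomial division,
  3u^4 + 24u^3 + 90u^2 + 168u + 144 = (3u + 21)(u^3 + u^2 − 6u − 18) + (87u^2 + 348u + 522)
  u^3 + u^2 − 6u − 18 = ((1/87)u − 1/29)(87u^2 + 348u + 522) + (0)
Last nonzero remainder: 87u^2 + 348u + 522. Dividing through by 87 gives the monic gcd u^2 + 4u + 6.
Cancel u^2 + 4u + 6 from numerator and denominator to get the reduced form.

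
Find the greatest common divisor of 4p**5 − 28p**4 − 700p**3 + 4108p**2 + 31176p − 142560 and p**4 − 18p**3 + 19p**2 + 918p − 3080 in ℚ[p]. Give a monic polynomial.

p**3 − 25p**2 + 194p − 440

Repeated division with remainder:
  4p**5 − 28p**4 − 700p**3 + 4108p**2 + 31176p − 142560 = (4p + 44)(p**4 − 18p**3 + 19p**2 + 918p − 3080) + (16p**3 − 400p**2 + 3104p − 7040)
  p**4 − 18p**3 + 19p**2 + 918p − 3080 = ((1/16)p + 7/16)(16p**3 − 400p**2 + 3104p − 7040) + (0)
Last nonzero remainder: 16p**3 − 400p**2 + 3104p − 7040. Dividing through by 16 gives the monic gcd p**3 − 25p**2 + 194p − 440.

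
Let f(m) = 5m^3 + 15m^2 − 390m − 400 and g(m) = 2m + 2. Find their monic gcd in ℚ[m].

By polynomial division,
  5m^3 + 15m^2 − 390m − 400 = ((5/2)m^2 + 5m − 200)(2m + 2) + (0)
Last nonzero remainder: 2m + 2. Dividing through by 2 gives the monic gcd m + 1.

m + 1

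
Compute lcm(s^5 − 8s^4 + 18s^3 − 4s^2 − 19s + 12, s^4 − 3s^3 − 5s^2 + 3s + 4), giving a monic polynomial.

Apply the Euclidean algorithm:
  s^5 − 8s^4 + 18s^3 − 4s^2 − 19s + 12 = (s − 5)(s^4 − 3s^3 − 5s^2 + 3s + 4) + (8s^3 − 32s^2 − 8s + 32)
  s^4 − 3s^3 − 5s^2 + 3s + 4 = ((1/8)s + 1/8)(8s^3 − 32s^2 − 8s + 32) + (0)
Last nonzero remainder: 8s^3 − 32s^2 − 8s + 32. Dividing through by 8 gives the monic gcd s^3 − 4s^2 − s + 4.
Then lcm(f, g) = f·g / gcd(f, g); expanding and making the result monic gives the answer.

s^6 − 7s^5 + 10s^4 + 14s^3 − 23s^2 − 7s + 12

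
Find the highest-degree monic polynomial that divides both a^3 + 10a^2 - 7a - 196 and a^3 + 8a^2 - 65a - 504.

Repeated division with remainder:
  a^3 + 10a^2 - 7a - 196 = (a^3 + 8a^2 - 65a - 504) + (2a^2 + 58a + 308)
  a^3 + 8a^2 - 65a - 504 = ((1/2)a - 21/2)(2a^2 + 58a + 308) + (390a + 2730)
  2a^2 + 58a + 308 = ((1/195)a + 22/195)(390a + 2730) + (0)
Last nonzero remainder: 390a + 2730. Dividing through by 390 gives the monic gcd a + 7.

a + 7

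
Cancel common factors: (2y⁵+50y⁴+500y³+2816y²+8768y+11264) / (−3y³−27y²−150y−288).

(−2y³−38y²−208y−352)/(3y+9)

Repeated division with remainder:
  2y⁵+50y⁴+500y³+2816y²+8768y+11264 = (−(2/3)y²−(32/3)y−112/3)(−3y³−27y²−150y−288) + (16y²+96y+512)
  −3y³−27y²−150y−288 = (−(3/16)y−9/16)(16y²+96y+512) + (0)
Last nonzero remainder: 16y²+96y+512. Dividing through by 16 gives the monic gcd y²+6y+32.
Cancel y²+6y+32 from numerator and denominator to get the reduced form.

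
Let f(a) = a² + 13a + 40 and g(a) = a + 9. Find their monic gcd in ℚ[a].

1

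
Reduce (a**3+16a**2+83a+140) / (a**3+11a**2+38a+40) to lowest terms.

(a+7)/(a+2)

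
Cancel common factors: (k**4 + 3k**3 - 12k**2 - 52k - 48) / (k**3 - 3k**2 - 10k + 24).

(k**2 + 4k + 4)/(k - 2)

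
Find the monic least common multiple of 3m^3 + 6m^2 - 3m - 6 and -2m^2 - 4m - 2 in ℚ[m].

m^4 + 3m^3 + m^2 - 3m - 2

By polynomial division,
  3m^3 + 6m^2 - 3m - 6 = (-(3/2)m)(-2m^2 - 4m - 2) + (-6m - 6)
  -2m^2 - 4m - 2 = ((1/3)m + 1/3)(-6m - 6) + (0)
Last nonzero remainder: -6m - 6. Dividing through by -6 gives the monic gcd m + 1.
Then lcm(f, g) = f·g / gcd(f, g); expanding and making the result monic gives the answer.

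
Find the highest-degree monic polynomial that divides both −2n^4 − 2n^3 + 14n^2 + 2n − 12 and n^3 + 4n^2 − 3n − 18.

n^2 + n − 6

Apply the Euclidean algorithm:
  −2n^4 − 2n^3 + 14n^2 + 2n − 12 = (−2n + 6)(n^3 + 4n^2 − 3n − 18) + (−16n^2 − 16n + 96)
  n^3 + 4n^2 − 3n − 18 = (−(1/16)n − 3/16)(−16n^2 − 16n + 96) + (0)
Last nonzero remainder: −16n^2 − 16n + 96. Dividing through by −16 gives the monic gcd n^2 + n − 6.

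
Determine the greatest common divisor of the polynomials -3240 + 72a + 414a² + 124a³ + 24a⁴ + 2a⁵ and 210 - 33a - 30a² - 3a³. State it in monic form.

By polynomial division,
  2a⁵ + 24a⁴ + 124a³ + 414a² + 72a - 3240 = (-(2/3)a² - (4/3)a - 62/3)(-3a³ - 30a² - 33a + 210) + (-110a² - 330a + 1100)
  -3a³ - 30a² - 33a + 210 = ((3/110)a + 21/110)(-110a² - 330a + 1100) + (0)
Last nonzero remainder: -110a² - 330a + 1100. Dividing through by -110 gives the monic gcd a² + 3a - 10.

-10 + 3a + a²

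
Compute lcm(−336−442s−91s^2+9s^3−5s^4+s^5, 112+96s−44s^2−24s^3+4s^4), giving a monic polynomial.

672+548s−260s^2−109s^3+19s^4−7s^5+s^6

Apply the Euclidean algorithm:
  s^5−5s^4+9s^3−91s^2−442s−336 = ((1/4)s+1/4)(4s^4−24s^3−44s^2+96s+112) + (26s^3−104s^2−494s−364)
  4s^4−24s^3−44s^2+96s+112 = ((2/13)s−4/13)(26s^3−104s^2−494s−364) + (0)
Last nonzero remainder: 26s^3−104s^2−494s−364. Dividing through by 26 gives the monic gcd s^3−4s^2−19s−14.
Then lcm(f, g) = f·g / gcd(f, g); expanding and making the result monic gives the answer.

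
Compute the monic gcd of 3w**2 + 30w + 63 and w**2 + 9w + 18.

Repeated division with remainder:
  3w**2 + 30w + 63 = (3)(w**2 + 9w + 18) + (3w + 9)
  w**2 + 9w + 18 = ((1/3)w + 2)(3w + 9) + (0)
Last nonzero remainder: 3w + 9. Dividing through by 3 gives the monic gcd w + 3.

w + 3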